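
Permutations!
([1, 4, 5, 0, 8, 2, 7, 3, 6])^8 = [1, 4, 2, 0, 8, 5, 7, 3, 6]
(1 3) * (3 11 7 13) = [0, 11, 2, 1, 4, 5, 6, 13, 8, 9, 10, 7, 12, 3] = (1 11 7 13 3)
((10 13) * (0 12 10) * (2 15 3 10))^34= (0 13 10 3 15 2 12)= ((0 12 2 15 3 10 13))^34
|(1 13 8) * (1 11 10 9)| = |(1 13 8 11 10 9)| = 6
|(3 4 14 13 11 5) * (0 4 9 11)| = |(0 4 14 13)(3 9 11 5)| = 4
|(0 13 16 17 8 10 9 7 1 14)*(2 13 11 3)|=13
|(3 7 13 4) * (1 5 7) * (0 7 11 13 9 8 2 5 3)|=|(0 7 9 8 2 5 11 13 4)(1 3)|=18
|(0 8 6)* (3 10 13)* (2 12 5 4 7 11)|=6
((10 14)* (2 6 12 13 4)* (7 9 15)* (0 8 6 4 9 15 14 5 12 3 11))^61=((0 8 6 3 11)(2 4)(5 12 13 9 14 10)(7 15))^61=(0 8 6 3 11)(2 4)(5 12 13 9 14 10)(7 15)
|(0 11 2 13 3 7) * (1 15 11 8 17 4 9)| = |(0 8 17 4 9 1 15 11 2 13 3 7)| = 12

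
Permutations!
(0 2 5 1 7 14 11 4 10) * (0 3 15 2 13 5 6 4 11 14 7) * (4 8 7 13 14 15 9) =(0 14 15 2 6 8 7 13 5 1)(3 9 4 10) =[14, 0, 6, 9, 10, 1, 8, 13, 7, 4, 3, 11, 12, 5, 15, 2]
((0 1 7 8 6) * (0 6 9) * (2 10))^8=(10)(0 8 1 9 7)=((0 1 7 8 9)(2 10))^8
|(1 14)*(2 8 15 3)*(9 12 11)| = 12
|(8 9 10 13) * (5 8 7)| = 6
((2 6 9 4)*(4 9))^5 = (9)(2 4 6)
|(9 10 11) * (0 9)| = 4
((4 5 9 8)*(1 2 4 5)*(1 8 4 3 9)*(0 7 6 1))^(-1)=((0 7 6 1 2 3 9 4 8 5))^(-1)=(0 5 8 4 9 3 2 1 6 7)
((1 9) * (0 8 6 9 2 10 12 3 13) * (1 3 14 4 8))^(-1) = (0 13 3 9 6 8 4 14 12 10 2 1)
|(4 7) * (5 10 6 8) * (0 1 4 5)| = |(0 1 4 7 5 10 6 8)| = 8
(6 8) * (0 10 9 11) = [10, 1, 2, 3, 4, 5, 8, 7, 6, 11, 9, 0] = (0 10 9 11)(6 8)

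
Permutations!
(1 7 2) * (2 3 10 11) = (1 7 3 10 11 2) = [0, 7, 1, 10, 4, 5, 6, 3, 8, 9, 11, 2]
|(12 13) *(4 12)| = |(4 12 13)| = 3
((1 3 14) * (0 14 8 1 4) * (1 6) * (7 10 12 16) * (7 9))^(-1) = ((0 14 4)(1 3 8 6)(7 10 12 16 9))^(-1) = (0 4 14)(1 6 8 3)(7 9 16 12 10)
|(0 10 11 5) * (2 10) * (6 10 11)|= 4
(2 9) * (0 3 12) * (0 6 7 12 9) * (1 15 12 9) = (0 3 1 15 12 6 7 9 2) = [3, 15, 0, 1, 4, 5, 7, 9, 8, 2, 10, 11, 6, 13, 14, 12]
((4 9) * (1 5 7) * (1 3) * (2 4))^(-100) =(2 9 4)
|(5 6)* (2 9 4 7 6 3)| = |(2 9 4 7 6 5 3)| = 7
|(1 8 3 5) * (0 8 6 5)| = 3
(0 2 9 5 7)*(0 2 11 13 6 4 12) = (0 11 13 6 4 12)(2 9 5 7) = [11, 1, 9, 3, 12, 7, 4, 2, 8, 5, 10, 13, 0, 6]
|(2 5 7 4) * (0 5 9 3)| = 7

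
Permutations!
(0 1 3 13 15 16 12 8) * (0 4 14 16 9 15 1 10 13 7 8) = (0 10 13 1 3 7 8 4 14 16 12)(9 15) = [10, 3, 2, 7, 14, 5, 6, 8, 4, 15, 13, 11, 0, 1, 16, 9, 12]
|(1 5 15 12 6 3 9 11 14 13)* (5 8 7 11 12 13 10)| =|(1 8 7 11 14 10 5 15 13)(3 9 12 6)| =36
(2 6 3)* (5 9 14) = (2 6 3)(5 9 14) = [0, 1, 6, 2, 4, 9, 3, 7, 8, 14, 10, 11, 12, 13, 5]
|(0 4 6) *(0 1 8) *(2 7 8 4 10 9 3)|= |(0 10 9 3 2 7 8)(1 4 6)|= 21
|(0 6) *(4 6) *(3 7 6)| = |(0 4 3 7 6)| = 5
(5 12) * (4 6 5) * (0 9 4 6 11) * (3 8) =(0 9 4 11)(3 8)(5 12 6) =[9, 1, 2, 8, 11, 12, 5, 7, 3, 4, 10, 0, 6]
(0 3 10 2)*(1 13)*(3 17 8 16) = (0 17 8 16 3 10 2)(1 13) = [17, 13, 0, 10, 4, 5, 6, 7, 16, 9, 2, 11, 12, 1, 14, 15, 3, 8]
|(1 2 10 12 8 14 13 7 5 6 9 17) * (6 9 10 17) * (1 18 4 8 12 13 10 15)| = |(1 2 17 18 4 8 14 10 13 7 5 9 6 15)| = 14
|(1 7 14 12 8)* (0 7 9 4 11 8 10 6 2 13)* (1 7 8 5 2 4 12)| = |(0 8 7 14 1 9 12 10 6 4 11 5 2 13)| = 14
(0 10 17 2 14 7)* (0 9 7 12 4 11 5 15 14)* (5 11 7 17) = [10, 1, 0, 3, 7, 15, 6, 9, 8, 17, 5, 11, 4, 13, 12, 14, 16, 2] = (0 10 5 15 14 12 4 7 9 17 2)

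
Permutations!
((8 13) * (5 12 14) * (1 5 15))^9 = (1 15 14 12 5)(8 13)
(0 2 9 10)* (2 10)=[10, 1, 9, 3, 4, 5, 6, 7, 8, 2, 0]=(0 10)(2 9)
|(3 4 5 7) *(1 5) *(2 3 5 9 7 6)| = 8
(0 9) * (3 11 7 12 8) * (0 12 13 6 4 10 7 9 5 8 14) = (0 5 8 3 11 9 12 14)(4 10 7 13 6) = [5, 1, 2, 11, 10, 8, 4, 13, 3, 12, 7, 9, 14, 6, 0]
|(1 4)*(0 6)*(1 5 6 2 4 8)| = |(0 2 4 5 6)(1 8)| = 10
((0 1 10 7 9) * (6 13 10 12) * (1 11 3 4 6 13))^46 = (0 3 6 12 10 9 11 4 1 13 7)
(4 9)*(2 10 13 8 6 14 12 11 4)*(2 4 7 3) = (2 10 13 8 6 14 12 11 7 3)(4 9) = [0, 1, 10, 2, 9, 5, 14, 3, 6, 4, 13, 7, 11, 8, 12]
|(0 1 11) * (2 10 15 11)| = |(0 1 2 10 15 11)| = 6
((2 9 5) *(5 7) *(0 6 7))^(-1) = ((0 6 7 5 2 9))^(-1) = (0 9 2 5 7 6)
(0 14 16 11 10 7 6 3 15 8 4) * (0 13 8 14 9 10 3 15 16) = (0 9 10 7 6 15 14)(3 16 11)(4 13 8) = [9, 1, 2, 16, 13, 5, 15, 6, 4, 10, 7, 3, 12, 8, 0, 14, 11]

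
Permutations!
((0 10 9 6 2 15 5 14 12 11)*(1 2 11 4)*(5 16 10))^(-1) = (0 11 6 9 10 16 15 2 1 4 12 14 5)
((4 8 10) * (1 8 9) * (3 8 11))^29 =((1 11 3 8 10 4 9))^29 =(1 11 3 8 10 4 9)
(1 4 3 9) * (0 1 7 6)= (0 1 4 3 9 7 6)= [1, 4, 2, 9, 3, 5, 0, 6, 8, 7]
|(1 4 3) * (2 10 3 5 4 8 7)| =|(1 8 7 2 10 3)(4 5)| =6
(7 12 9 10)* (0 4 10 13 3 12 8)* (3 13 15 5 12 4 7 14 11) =[7, 1, 2, 4, 10, 12, 6, 8, 0, 15, 14, 3, 9, 13, 11, 5] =(0 7 8)(3 4 10 14 11)(5 12 9 15)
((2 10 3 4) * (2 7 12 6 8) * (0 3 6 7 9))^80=(12)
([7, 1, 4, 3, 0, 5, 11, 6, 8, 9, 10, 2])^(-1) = (0 4 2 11 6 7)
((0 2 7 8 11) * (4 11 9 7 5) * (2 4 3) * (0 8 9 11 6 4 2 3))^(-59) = ((0 2 5)(4 6)(7 9)(8 11))^(-59) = (0 2 5)(4 6)(7 9)(8 11)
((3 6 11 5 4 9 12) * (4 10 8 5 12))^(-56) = ((3 6 11 12)(4 9)(5 10 8))^(-56) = (12)(5 10 8)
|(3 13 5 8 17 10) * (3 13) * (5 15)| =6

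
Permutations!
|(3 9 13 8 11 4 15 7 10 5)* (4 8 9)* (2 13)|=6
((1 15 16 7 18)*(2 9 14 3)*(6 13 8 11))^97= ((1 15 16 7 18)(2 9 14 3)(6 13 8 11))^97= (1 16 18 15 7)(2 9 14 3)(6 13 8 11)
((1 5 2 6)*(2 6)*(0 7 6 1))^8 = (0 6 7)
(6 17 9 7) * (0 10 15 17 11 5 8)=(0 10 15 17 9 7 6 11 5 8)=[10, 1, 2, 3, 4, 8, 11, 6, 0, 7, 15, 5, 12, 13, 14, 17, 16, 9]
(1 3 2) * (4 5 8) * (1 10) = [0, 3, 10, 2, 5, 8, 6, 7, 4, 9, 1] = (1 3 2 10)(4 5 8)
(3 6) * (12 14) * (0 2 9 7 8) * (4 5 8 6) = [2, 1, 9, 4, 5, 8, 3, 6, 0, 7, 10, 11, 14, 13, 12] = (0 2 9 7 6 3 4 5 8)(12 14)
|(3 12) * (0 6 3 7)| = 5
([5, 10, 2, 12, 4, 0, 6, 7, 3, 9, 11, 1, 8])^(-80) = (1 10 11)(3 12 8)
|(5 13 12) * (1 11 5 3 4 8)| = 8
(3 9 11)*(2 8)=[0, 1, 8, 9, 4, 5, 6, 7, 2, 11, 10, 3]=(2 8)(3 9 11)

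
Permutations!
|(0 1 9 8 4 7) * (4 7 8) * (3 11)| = |(0 1 9 4 8 7)(3 11)| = 6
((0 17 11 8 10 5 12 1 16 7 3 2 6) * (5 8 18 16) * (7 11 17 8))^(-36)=(18)(0 6 2 3 7 10 8)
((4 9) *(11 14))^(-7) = (4 9)(11 14)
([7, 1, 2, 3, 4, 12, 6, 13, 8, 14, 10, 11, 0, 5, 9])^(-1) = (0 12 5 13 7)(9 14)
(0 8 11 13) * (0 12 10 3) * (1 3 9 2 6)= (0 8 11 13 12 10 9 2 6 1 3)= [8, 3, 6, 0, 4, 5, 1, 7, 11, 2, 9, 13, 10, 12]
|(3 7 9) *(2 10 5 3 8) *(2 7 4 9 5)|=|(2 10)(3 4 9 8 7 5)|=6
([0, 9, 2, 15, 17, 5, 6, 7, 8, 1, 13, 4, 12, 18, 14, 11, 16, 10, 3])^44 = (3 17)(4 18)(10 15)(11 13)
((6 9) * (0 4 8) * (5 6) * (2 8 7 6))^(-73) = (0 8 2 5 9 6 7 4) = ((0 4 7 6 9 5 2 8))^(-73)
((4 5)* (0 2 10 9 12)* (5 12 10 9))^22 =(0 2 9 10 5 4 12)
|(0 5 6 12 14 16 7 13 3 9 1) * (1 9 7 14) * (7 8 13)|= 30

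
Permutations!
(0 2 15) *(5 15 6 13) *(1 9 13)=(0 2 6 1 9 13 5 15)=[2, 9, 6, 3, 4, 15, 1, 7, 8, 13, 10, 11, 12, 5, 14, 0]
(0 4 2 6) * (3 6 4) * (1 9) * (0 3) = [0, 9, 4, 6, 2, 5, 3, 7, 8, 1] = (1 9)(2 4)(3 6)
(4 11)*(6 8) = (4 11)(6 8) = [0, 1, 2, 3, 11, 5, 8, 7, 6, 9, 10, 4]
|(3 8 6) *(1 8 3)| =|(1 8 6)| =3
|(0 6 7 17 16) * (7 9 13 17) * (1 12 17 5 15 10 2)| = |(0 6 9 13 5 15 10 2 1 12 17 16)| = 12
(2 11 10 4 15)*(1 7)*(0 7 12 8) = [7, 12, 11, 3, 15, 5, 6, 1, 0, 9, 4, 10, 8, 13, 14, 2] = (0 7 1 12 8)(2 11 10 4 15)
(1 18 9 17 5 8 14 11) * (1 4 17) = (1 18 9)(4 17 5 8 14 11) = [0, 18, 2, 3, 17, 8, 6, 7, 14, 1, 10, 4, 12, 13, 11, 15, 16, 5, 9]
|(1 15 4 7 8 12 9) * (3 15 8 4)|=|(1 8 12 9)(3 15)(4 7)|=4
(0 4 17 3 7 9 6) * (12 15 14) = (0 4 17 3 7 9 6)(12 15 14) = [4, 1, 2, 7, 17, 5, 0, 9, 8, 6, 10, 11, 15, 13, 12, 14, 16, 3]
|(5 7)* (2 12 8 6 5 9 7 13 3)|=14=|(2 12 8 6 5 13 3)(7 9)|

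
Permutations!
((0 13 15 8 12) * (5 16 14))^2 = (0 15 12 13 8)(5 14 16)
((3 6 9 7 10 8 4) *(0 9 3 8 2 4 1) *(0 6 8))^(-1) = (0 4 2 10 7 9)(1 8 3 6)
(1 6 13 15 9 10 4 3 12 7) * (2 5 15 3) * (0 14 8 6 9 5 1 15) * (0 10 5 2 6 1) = (0 14 8 1 9 5 10 4 6 13 3 12 7 15 2) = [14, 9, 0, 12, 6, 10, 13, 15, 1, 5, 4, 11, 7, 3, 8, 2]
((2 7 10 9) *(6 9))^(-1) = ((2 7 10 6 9))^(-1) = (2 9 6 10 7)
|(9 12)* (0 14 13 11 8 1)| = |(0 14 13 11 8 1)(9 12)| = 6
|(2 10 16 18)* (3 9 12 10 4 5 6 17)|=11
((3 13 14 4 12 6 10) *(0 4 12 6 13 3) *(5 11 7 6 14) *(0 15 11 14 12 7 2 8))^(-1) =(0 8 2 11 15 10 6 7 14 5 13 12 4) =((0 4 12 13 5 14 7 6 10 15 11 2 8))^(-1)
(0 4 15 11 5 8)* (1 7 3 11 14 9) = (0 4 15 14 9 1 7 3 11 5 8) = [4, 7, 2, 11, 15, 8, 6, 3, 0, 1, 10, 5, 12, 13, 9, 14]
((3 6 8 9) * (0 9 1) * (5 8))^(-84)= (9)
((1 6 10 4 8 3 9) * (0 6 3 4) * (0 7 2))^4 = (0 2 7 10 6)(1 3 9)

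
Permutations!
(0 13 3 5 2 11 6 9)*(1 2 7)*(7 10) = [13, 2, 11, 5, 4, 10, 9, 1, 8, 0, 7, 6, 12, 3] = (0 13 3 5 10 7 1 2 11 6 9)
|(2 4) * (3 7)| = |(2 4)(3 7)| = 2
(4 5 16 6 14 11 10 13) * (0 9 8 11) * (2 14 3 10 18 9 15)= [15, 1, 14, 10, 5, 16, 3, 7, 11, 8, 13, 18, 12, 4, 0, 2, 6, 17, 9]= (0 15 2 14)(3 10 13 4 5 16 6)(8 11 18 9)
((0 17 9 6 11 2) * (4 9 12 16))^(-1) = ((0 17 12 16 4 9 6 11 2))^(-1) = (0 2 11 6 9 4 16 12 17)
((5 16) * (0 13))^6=(16)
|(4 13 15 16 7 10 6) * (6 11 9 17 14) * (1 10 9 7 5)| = 13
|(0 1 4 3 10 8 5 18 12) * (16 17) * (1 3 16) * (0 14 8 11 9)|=20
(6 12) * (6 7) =(6 12 7) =[0, 1, 2, 3, 4, 5, 12, 6, 8, 9, 10, 11, 7]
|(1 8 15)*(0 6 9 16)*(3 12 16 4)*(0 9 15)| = 5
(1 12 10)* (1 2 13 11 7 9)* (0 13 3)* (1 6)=(0 13 11 7 9 6 1 12 10 2 3)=[13, 12, 3, 0, 4, 5, 1, 9, 8, 6, 2, 7, 10, 11]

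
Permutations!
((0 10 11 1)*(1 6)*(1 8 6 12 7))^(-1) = ((0 10 11 12 7 1)(6 8))^(-1) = (0 1 7 12 11 10)(6 8)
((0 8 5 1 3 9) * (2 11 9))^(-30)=((0 8 5 1 3 2 11 9))^(-30)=(0 5 3 11)(1 2 9 8)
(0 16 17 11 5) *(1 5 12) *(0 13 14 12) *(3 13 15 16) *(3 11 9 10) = [11, 5, 2, 13, 4, 15, 6, 7, 8, 10, 3, 0, 1, 14, 12, 16, 17, 9] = (0 11)(1 5 15 16 17 9 10 3 13 14 12)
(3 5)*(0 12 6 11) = (0 12 6 11)(3 5) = [12, 1, 2, 5, 4, 3, 11, 7, 8, 9, 10, 0, 6]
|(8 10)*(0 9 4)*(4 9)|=|(0 4)(8 10)|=2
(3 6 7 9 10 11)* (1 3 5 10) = [0, 3, 2, 6, 4, 10, 7, 9, 8, 1, 11, 5] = (1 3 6 7 9)(5 10 11)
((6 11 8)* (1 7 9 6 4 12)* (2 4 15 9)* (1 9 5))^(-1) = (1 5 15 8 11 6 9 12 4 2 7)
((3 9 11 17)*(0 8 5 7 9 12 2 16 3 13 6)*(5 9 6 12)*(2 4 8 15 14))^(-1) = (0 6 7 5 3 16 2 14 15)(4 12 13 17 11 9 8)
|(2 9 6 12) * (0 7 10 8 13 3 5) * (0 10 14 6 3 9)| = 6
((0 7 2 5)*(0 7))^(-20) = (2 5 7)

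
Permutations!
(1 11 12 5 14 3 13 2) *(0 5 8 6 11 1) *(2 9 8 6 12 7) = (0 5 14 3 13 9 8 12 6 11 7 2) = [5, 1, 0, 13, 4, 14, 11, 2, 12, 8, 10, 7, 6, 9, 3]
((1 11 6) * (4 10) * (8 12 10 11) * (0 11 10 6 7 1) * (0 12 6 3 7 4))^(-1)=((0 11 4 10)(1 8 6 12 3 7))^(-1)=(0 10 4 11)(1 7 3 12 6 8)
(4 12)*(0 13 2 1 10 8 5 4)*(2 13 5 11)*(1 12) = [5, 10, 12, 3, 1, 4, 6, 7, 11, 9, 8, 2, 0, 13] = (13)(0 5 4 1 10 8 11 2 12)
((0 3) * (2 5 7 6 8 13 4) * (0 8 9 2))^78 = ((0 3 8 13 4)(2 5 7 6 9))^78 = (0 13 3 4 8)(2 6 5 9 7)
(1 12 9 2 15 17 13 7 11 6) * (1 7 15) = (1 12 9 2)(6 7 11)(13 15 17) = [0, 12, 1, 3, 4, 5, 7, 11, 8, 2, 10, 6, 9, 15, 14, 17, 16, 13]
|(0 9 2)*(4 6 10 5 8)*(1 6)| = 6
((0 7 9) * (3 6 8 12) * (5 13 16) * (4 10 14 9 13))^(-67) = (0 4 7 10 13 14 16 9 5)(3 6 8 12) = ((0 7 13 16 5 4 10 14 9)(3 6 8 12))^(-67)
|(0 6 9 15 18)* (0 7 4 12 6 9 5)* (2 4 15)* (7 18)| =|(18)(0 9 2 4 12 6 5)(7 15)| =14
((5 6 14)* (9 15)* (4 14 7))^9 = ((4 14 5 6 7)(9 15))^9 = (4 7 6 5 14)(9 15)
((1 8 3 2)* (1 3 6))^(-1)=(1 6 8)(2 3)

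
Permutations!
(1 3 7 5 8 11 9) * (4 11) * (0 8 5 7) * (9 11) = [8, 3, 2, 0, 9, 5, 6, 7, 4, 1, 10, 11] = (11)(0 8 4 9 1 3)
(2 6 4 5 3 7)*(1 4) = (1 4 5 3 7 2 6) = [0, 4, 6, 7, 5, 3, 1, 2]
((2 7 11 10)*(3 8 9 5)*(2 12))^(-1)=((2 7 11 10 12)(3 8 9 5))^(-1)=(2 12 10 11 7)(3 5 9 8)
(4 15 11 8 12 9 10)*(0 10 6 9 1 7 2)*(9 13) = (0 10 4 15 11 8 12 1 7 2)(6 13 9) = [10, 7, 0, 3, 15, 5, 13, 2, 12, 6, 4, 8, 1, 9, 14, 11]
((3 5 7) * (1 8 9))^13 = ((1 8 9)(3 5 7))^13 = (1 8 9)(3 5 7)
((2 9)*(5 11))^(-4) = ((2 9)(5 11))^(-4) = (11)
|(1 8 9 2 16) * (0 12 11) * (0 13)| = |(0 12 11 13)(1 8 9 2 16)| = 20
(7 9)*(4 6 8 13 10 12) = [0, 1, 2, 3, 6, 5, 8, 9, 13, 7, 12, 11, 4, 10] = (4 6 8 13 10 12)(7 9)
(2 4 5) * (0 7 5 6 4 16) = [7, 1, 16, 3, 6, 2, 4, 5, 8, 9, 10, 11, 12, 13, 14, 15, 0] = (0 7 5 2 16)(4 6)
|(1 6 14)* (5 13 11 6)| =6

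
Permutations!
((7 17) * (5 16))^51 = ((5 16)(7 17))^51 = (5 16)(7 17)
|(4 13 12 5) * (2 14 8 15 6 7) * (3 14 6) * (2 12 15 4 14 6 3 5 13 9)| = |(2 3 6 7 12 13 15 5 14 8 4 9)| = 12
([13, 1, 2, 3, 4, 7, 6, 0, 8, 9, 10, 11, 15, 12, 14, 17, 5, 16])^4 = (0 17)(5 12)(7 15)(13 16)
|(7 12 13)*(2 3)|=|(2 3)(7 12 13)|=6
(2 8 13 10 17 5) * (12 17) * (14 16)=[0, 1, 8, 3, 4, 2, 6, 7, 13, 9, 12, 11, 17, 10, 16, 15, 14, 5]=(2 8 13 10 12 17 5)(14 16)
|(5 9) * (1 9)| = 3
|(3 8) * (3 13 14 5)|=|(3 8 13 14 5)|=5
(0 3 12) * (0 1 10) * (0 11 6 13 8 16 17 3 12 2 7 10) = (0 12 1)(2 7 10 11 6 13 8 16 17 3) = [12, 0, 7, 2, 4, 5, 13, 10, 16, 9, 11, 6, 1, 8, 14, 15, 17, 3]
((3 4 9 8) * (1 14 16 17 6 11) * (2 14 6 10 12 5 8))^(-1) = ((1 6 11)(2 14 16 17 10 12 5 8 3 4 9))^(-1) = (1 11 6)(2 9 4 3 8 5 12 10 17 16 14)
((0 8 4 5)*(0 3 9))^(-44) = (0 3 4)(5 8 9)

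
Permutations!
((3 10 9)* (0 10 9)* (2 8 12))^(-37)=((0 10)(2 8 12)(3 9))^(-37)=(0 10)(2 12 8)(3 9)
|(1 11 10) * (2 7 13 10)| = 6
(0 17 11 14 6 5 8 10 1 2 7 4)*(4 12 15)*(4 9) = [17, 2, 7, 3, 0, 8, 5, 12, 10, 4, 1, 14, 15, 13, 6, 9, 16, 11] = (0 17 11 14 6 5 8 10 1 2 7 12 15 9 4)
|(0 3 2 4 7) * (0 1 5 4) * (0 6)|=|(0 3 2 6)(1 5 4 7)|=4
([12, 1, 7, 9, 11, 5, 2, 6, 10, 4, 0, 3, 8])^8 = [0, 1, 6, 3, 4, 5, 7, 2, 8, 9, 10, 11, 12]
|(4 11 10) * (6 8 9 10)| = 6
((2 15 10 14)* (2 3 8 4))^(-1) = (2 4 8 3 14 10 15)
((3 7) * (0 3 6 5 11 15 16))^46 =((0 3 7 6 5 11 15 16))^46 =(0 15 5 7)(3 16 11 6)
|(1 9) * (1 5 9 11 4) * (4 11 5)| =4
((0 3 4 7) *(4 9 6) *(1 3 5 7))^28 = ((0 5 7)(1 3 9 6 4))^28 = (0 5 7)(1 6 3 4 9)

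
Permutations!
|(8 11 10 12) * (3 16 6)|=12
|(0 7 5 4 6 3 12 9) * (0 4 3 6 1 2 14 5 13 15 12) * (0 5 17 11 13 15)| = 12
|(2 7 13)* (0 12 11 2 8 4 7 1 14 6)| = |(0 12 11 2 1 14 6)(4 7 13 8)| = 28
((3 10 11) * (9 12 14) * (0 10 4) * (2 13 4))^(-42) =((0 10 11 3 2 13 4)(9 12 14))^(-42) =(14)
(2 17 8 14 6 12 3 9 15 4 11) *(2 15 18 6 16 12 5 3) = [0, 1, 17, 9, 11, 3, 5, 7, 14, 18, 10, 15, 2, 13, 16, 4, 12, 8, 6] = (2 17 8 14 16 12)(3 9 18 6 5)(4 11 15)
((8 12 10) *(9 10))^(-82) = (8 9)(10 12)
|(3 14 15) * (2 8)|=6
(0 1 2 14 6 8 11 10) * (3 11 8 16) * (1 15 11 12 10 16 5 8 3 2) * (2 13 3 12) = (0 15 11 16 13 3 2 14 6 5 8 12 10) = [15, 1, 14, 2, 4, 8, 5, 7, 12, 9, 0, 16, 10, 3, 6, 11, 13]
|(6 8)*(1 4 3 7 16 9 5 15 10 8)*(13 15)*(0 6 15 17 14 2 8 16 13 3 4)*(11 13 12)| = |(0 6 1)(2 8 15 10 16 9 5 3 7 12 11 13 17 14)| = 42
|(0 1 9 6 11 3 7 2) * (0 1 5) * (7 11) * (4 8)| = 10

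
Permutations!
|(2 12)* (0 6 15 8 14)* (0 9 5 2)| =9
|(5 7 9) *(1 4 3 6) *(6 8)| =|(1 4 3 8 6)(5 7 9)| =15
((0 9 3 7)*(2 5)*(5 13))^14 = ((0 9 3 7)(2 13 5))^14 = (0 3)(2 5 13)(7 9)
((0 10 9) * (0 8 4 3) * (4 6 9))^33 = (0 10 4 3)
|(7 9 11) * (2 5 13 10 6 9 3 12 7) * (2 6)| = 12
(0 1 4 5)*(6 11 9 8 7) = (0 1 4 5)(6 11 9 8 7) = [1, 4, 2, 3, 5, 0, 11, 6, 7, 8, 10, 9]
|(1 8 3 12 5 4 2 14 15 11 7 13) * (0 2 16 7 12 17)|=|(0 2 14 15 11 12 5 4 16 7 13 1 8 3 17)|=15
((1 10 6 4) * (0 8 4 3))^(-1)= (0 3 6 10 1 4 8)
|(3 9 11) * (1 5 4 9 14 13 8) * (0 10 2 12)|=36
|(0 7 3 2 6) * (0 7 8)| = 4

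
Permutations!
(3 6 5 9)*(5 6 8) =(3 8 5 9) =[0, 1, 2, 8, 4, 9, 6, 7, 5, 3]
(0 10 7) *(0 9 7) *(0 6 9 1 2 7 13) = [10, 2, 7, 3, 4, 5, 9, 1, 8, 13, 6, 11, 12, 0] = (0 10 6 9 13)(1 2 7)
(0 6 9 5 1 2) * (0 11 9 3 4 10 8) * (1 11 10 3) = (0 6 1 2 10 8)(3 4)(5 11 9) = [6, 2, 10, 4, 3, 11, 1, 7, 0, 5, 8, 9]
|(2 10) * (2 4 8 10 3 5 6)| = |(2 3 5 6)(4 8 10)| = 12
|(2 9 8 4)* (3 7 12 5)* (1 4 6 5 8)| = 12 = |(1 4 2 9)(3 7 12 8 6 5)|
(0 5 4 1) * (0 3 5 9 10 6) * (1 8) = (0 9 10 6)(1 3 5 4 8) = [9, 3, 2, 5, 8, 4, 0, 7, 1, 10, 6]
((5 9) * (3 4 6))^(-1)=((3 4 6)(5 9))^(-1)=(3 6 4)(5 9)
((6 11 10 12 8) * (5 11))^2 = (5 10 8)(6 11 12)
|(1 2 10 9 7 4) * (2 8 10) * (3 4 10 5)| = |(1 8 5 3 4)(7 10 9)| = 15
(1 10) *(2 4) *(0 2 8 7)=(0 2 4 8 7)(1 10)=[2, 10, 4, 3, 8, 5, 6, 0, 7, 9, 1]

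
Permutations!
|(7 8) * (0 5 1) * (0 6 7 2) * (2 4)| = 8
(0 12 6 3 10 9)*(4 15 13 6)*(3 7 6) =(0 12 4 15 13 3 10 9)(6 7) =[12, 1, 2, 10, 15, 5, 7, 6, 8, 0, 9, 11, 4, 3, 14, 13]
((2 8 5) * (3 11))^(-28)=((2 8 5)(3 11))^(-28)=(11)(2 5 8)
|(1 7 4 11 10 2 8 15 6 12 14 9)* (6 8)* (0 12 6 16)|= 22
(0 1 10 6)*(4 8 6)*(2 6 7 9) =(0 1 10 4 8 7 9 2 6) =[1, 10, 6, 3, 8, 5, 0, 9, 7, 2, 4]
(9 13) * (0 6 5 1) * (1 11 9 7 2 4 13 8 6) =[1, 0, 4, 3, 13, 11, 5, 2, 6, 8, 10, 9, 12, 7] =(0 1)(2 4 13 7)(5 11 9 8 6)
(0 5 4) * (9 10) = (0 5 4)(9 10) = [5, 1, 2, 3, 0, 4, 6, 7, 8, 10, 9]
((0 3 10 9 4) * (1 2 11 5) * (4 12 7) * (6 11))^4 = (0 12 3 7 10 4 9)(1 5 11 6 2)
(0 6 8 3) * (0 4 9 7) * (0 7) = (0 6 8 3 4 9) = [6, 1, 2, 4, 9, 5, 8, 7, 3, 0]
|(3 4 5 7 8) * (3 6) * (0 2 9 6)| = |(0 2 9 6 3 4 5 7 8)| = 9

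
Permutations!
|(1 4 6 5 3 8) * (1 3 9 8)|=7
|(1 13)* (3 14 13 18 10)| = 6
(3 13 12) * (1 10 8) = (1 10 8)(3 13 12) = [0, 10, 2, 13, 4, 5, 6, 7, 1, 9, 8, 11, 3, 12]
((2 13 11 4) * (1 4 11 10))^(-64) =((1 4 2 13 10))^(-64) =(1 4 2 13 10)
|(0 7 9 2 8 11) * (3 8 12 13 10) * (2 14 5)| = 12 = |(0 7 9 14 5 2 12 13 10 3 8 11)|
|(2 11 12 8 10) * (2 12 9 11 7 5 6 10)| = 14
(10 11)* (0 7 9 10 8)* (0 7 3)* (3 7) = (0 7 9 10 11 8 3) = [7, 1, 2, 0, 4, 5, 6, 9, 3, 10, 11, 8]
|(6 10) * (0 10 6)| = 2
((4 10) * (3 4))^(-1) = (3 10 4)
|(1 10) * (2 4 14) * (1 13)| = 3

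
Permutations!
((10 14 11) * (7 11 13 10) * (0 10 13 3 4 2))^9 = ((0 10 14 3 4 2)(7 11))^9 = (0 3)(2 14)(4 10)(7 11)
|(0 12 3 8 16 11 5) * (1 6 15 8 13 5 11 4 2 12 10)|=|(0 10 1 6 15 8 16 4 2 12 3 13 5)|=13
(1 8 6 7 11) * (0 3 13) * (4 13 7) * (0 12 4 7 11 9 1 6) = (0 3 11 6 7 9 1 8)(4 13 12) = [3, 8, 2, 11, 13, 5, 7, 9, 0, 1, 10, 6, 4, 12]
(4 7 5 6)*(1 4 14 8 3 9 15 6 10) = [0, 4, 2, 9, 7, 10, 14, 5, 3, 15, 1, 11, 12, 13, 8, 6] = (1 4 7 5 10)(3 9 15 6 14 8)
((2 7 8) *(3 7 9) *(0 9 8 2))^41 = (0 8 2 7 3 9)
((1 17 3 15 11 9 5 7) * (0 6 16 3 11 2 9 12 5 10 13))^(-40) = (0 2 6 9 16 10 3 13 15)(1 11 5)(7 17 12)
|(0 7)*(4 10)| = |(0 7)(4 10)| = 2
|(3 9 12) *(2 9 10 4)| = |(2 9 12 3 10 4)| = 6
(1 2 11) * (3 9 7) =(1 2 11)(3 9 7) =[0, 2, 11, 9, 4, 5, 6, 3, 8, 7, 10, 1]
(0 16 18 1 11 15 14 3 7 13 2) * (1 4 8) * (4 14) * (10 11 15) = [16, 15, 0, 7, 8, 5, 6, 13, 1, 9, 11, 10, 12, 2, 3, 4, 18, 17, 14] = (0 16 18 14 3 7 13 2)(1 15 4 8)(10 11)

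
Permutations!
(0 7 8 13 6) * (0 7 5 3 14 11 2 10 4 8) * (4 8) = (0 5 3 14 11 2 10 8 13 6 7) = [5, 1, 10, 14, 4, 3, 7, 0, 13, 9, 8, 2, 12, 6, 11]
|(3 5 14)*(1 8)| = 6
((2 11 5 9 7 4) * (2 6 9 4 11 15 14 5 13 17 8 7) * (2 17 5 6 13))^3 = (2 6 8)(7 15 9)(11 14 17) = ((2 15 14 6 9 17 8 7 11)(4 13 5))^3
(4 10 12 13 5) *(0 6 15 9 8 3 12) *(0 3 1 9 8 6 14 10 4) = [14, 9, 2, 12, 4, 0, 15, 7, 1, 6, 3, 11, 13, 5, 10, 8] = (0 14 10 3 12 13 5)(1 9 6 15 8)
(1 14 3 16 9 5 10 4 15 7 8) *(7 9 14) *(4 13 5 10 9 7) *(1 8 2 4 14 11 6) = (1 14 3 16 11 6)(2 4 15 7)(5 9 10 13) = [0, 14, 4, 16, 15, 9, 1, 2, 8, 10, 13, 6, 12, 5, 3, 7, 11]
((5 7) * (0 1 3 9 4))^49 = (0 4 9 3 1)(5 7)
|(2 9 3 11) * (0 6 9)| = 6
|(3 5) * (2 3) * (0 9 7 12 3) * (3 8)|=|(0 9 7 12 8 3 5 2)|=8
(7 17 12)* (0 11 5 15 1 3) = (0 11 5 15 1 3)(7 17 12) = [11, 3, 2, 0, 4, 15, 6, 17, 8, 9, 10, 5, 7, 13, 14, 1, 16, 12]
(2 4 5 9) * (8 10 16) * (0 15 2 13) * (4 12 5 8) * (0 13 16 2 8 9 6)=(0 15 8 10 2 12 5 6)(4 9 16)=[15, 1, 12, 3, 9, 6, 0, 7, 10, 16, 2, 11, 5, 13, 14, 8, 4]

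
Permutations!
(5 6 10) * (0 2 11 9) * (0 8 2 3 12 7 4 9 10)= [3, 1, 11, 12, 9, 6, 0, 4, 2, 8, 5, 10, 7]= (0 3 12 7 4 9 8 2 11 10 5 6)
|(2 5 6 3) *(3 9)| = |(2 5 6 9 3)| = 5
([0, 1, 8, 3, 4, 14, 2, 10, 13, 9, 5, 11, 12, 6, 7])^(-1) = (2 6 13 8)(5 10 7 14)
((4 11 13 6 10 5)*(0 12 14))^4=(0 12 14)(4 10 13)(5 6 11)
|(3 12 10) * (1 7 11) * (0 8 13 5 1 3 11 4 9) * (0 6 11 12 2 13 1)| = 12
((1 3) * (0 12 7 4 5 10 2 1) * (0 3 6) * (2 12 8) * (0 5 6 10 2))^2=((0 8)(1 10 12 7 4 6 5 2))^2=(1 12 4 5)(2 10 7 6)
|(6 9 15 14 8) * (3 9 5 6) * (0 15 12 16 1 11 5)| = |(0 15 14 8 3 9 12 16 1 11 5 6)| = 12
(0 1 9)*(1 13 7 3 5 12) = (0 13 7 3 5 12 1 9) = [13, 9, 2, 5, 4, 12, 6, 3, 8, 0, 10, 11, 1, 7]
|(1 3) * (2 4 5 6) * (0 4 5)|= 6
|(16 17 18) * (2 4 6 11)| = |(2 4 6 11)(16 17 18)| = 12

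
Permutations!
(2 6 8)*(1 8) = (1 8 2 6) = [0, 8, 6, 3, 4, 5, 1, 7, 2]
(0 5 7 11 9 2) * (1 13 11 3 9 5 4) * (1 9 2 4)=(0 1 13 11 5 7 3 2)(4 9)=[1, 13, 0, 2, 9, 7, 6, 3, 8, 4, 10, 5, 12, 11]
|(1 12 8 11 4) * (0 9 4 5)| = 8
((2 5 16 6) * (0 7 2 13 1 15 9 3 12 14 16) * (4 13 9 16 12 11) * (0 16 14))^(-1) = ((0 7 2 5 16 6 9 3 11 4 13 1 15 14 12))^(-1) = (0 12 14 15 1 13 4 11 3 9 6 16 5 2 7)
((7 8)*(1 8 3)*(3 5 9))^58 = (1 9 7)(3 5 8)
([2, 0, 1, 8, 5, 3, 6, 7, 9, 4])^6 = (3 8 9 4 5)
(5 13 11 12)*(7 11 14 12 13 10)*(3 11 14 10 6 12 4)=(3 11 13 10 7 14 4)(5 6 12)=[0, 1, 2, 11, 3, 6, 12, 14, 8, 9, 7, 13, 5, 10, 4]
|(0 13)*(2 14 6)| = 6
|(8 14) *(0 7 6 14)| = |(0 7 6 14 8)| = 5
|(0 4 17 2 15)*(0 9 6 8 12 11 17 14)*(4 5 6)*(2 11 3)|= |(0 5 6 8 12 3 2 15 9 4 14)(11 17)|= 22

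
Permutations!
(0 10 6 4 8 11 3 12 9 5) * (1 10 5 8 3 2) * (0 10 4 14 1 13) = (0 5 10 6 14 1 4 3 12 9 8 11 2 13) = [5, 4, 13, 12, 3, 10, 14, 7, 11, 8, 6, 2, 9, 0, 1]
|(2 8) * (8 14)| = 3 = |(2 14 8)|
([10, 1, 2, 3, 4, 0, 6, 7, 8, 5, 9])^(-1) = (0 5 9 10)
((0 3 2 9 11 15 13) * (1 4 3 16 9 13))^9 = (0 13 2 3 4 1 15 11 9 16)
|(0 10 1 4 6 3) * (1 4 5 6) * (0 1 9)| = |(0 10 4 9)(1 5 6 3)| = 4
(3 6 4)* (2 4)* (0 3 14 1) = [3, 0, 4, 6, 14, 5, 2, 7, 8, 9, 10, 11, 12, 13, 1] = (0 3 6 2 4 14 1)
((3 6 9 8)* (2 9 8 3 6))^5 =((2 9 3)(6 8))^5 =(2 3 9)(6 8)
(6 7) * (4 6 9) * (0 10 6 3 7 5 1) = (0 10 6 5 1)(3 7 9 4) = [10, 0, 2, 7, 3, 1, 5, 9, 8, 4, 6]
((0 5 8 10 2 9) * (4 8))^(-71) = (0 9 2 10 8 4 5)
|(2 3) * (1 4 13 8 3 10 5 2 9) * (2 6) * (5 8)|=|(1 4 13 5 6 2 10 8 3 9)|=10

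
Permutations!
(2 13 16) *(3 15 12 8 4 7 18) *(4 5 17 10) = (2 13 16)(3 15 12 8 5 17 10 4 7 18) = [0, 1, 13, 15, 7, 17, 6, 18, 5, 9, 4, 11, 8, 16, 14, 12, 2, 10, 3]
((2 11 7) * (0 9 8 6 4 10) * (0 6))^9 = (11)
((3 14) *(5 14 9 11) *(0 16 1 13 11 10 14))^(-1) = (0 5 11 13 1 16)(3 14 10 9)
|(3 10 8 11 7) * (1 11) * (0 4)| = |(0 4)(1 11 7 3 10 8)| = 6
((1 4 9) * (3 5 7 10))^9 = ((1 4 9)(3 5 7 10))^9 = (3 5 7 10)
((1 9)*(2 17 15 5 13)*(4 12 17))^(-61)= ((1 9)(2 4 12 17 15 5 13))^(-61)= (1 9)(2 12 15 13 4 17 5)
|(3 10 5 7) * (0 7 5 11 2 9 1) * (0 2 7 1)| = |(0 1 2 9)(3 10 11 7)| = 4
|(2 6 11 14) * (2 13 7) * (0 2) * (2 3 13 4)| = |(0 3 13 7)(2 6 11 14 4)| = 20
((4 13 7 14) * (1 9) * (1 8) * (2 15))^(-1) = ((1 9 8)(2 15)(4 13 7 14))^(-1) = (1 8 9)(2 15)(4 14 7 13)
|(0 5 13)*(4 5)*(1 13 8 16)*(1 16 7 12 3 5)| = 20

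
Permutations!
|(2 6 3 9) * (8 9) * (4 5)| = |(2 6 3 8 9)(4 5)| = 10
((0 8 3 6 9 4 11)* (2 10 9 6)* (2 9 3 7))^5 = (0 3 8 9 7 4 2 11 10)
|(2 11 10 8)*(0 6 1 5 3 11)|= 9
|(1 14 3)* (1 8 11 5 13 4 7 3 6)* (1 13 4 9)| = |(1 14 6 13 9)(3 8 11 5 4 7)| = 30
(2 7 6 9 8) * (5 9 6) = (2 7 5 9 8) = [0, 1, 7, 3, 4, 9, 6, 5, 2, 8]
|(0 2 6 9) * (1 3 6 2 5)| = 6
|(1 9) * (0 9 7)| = |(0 9 1 7)| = 4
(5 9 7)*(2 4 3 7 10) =(2 4 3 7 5 9 10) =[0, 1, 4, 7, 3, 9, 6, 5, 8, 10, 2]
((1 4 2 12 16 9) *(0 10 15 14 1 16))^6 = (16)(0 2 1 15)(4 14 10 12)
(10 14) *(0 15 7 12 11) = (0 15 7 12 11)(10 14) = [15, 1, 2, 3, 4, 5, 6, 12, 8, 9, 14, 0, 11, 13, 10, 7]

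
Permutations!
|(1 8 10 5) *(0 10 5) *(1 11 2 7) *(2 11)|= |(11)(0 10)(1 8 5 2 7)|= 10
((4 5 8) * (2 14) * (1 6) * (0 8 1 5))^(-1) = ((0 8 4)(1 6 5)(2 14))^(-1) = (0 4 8)(1 5 6)(2 14)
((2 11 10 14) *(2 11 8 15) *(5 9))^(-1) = (2 15 8)(5 9)(10 11 14) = ((2 8 15)(5 9)(10 14 11))^(-1)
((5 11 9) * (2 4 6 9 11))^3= (11)(2 9 4 5 6)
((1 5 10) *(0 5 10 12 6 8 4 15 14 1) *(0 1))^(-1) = (0 14 15 4 8 6 12 5)(1 10)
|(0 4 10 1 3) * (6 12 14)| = |(0 4 10 1 3)(6 12 14)| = 15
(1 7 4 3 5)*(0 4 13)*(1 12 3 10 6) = [4, 7, 2, 5, 10, 12, 1, 13, 8, 9, 6, 11, 3, 0] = (0 4 10 6 1 7 13)(3 5 12)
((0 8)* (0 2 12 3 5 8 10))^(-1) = (0 10)(2 8 5 3 12)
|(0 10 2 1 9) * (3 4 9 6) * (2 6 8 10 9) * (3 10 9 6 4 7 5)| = 24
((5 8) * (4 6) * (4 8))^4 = ((4 6 8 5))^4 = (8)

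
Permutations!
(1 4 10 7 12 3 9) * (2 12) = (1 4 10 7 2 12 3 9) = [0, 4, 12, 9, 10, 5, 6, 2, 8, 1, 7, 11, 3]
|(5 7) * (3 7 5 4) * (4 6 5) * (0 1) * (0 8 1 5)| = |(0 5 4 3 7 6)(1 8)| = 6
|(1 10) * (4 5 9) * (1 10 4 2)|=|(10)(1 4 5 9 2)|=5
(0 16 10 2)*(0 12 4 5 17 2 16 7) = (0 7)(2 12 4 5 17)(10 16) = [7, 1, 12, 3, 5, 17, 6, 0, 8, 9, 16, 11, 4, 13, 14, 15, 10, 2]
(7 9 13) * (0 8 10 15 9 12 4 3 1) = [8, 0, 2, 1, 3, 5, 6, 12, 10, 13, 15, 11, 4, 7, 14, 9] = (0 8 10 15 9 13 7 12 4 3 1)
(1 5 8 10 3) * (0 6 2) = (0 6 2)(1 5 8 10 3) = [6, 5, 0, 1, 4, 8, 2, 7, 10, 9, 3]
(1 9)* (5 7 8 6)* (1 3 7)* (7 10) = (1 9 3 10 7 8 6 5) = [0, 9, 2, 10, 4, 1, 5, 8, 6, 3, 7]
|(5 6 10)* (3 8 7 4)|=12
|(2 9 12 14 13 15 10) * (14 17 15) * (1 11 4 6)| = 12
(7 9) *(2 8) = [0, 1, 8, 3, 4, 5, 6, 9, 2, 7] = (2 8)(7 9)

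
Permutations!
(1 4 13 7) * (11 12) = [0, 4, 2, 3, 13, 5, 6, 1, 8, 9, 10, 12, 11, 7] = (1 4 13 7)(11 12)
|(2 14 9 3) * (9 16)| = |(2 14 16 9 3)| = 5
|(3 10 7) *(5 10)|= 4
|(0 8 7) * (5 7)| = |(0 8 5 7)| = 4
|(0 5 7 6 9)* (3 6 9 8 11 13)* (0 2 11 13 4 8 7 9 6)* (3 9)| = 6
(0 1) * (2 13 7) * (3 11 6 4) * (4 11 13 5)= (0 1)(2 5 4 3 13 7)(6 11)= [1, 0, 5, 13, 3, 4, 11, 2, 8, 9, 10, 6, 12, 7]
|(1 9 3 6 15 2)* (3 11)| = 7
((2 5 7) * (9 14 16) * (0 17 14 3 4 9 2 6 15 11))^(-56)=(0 2 15 14 7)(3 4 9)(5 11 16 6 17)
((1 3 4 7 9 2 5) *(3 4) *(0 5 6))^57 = ((0 5 1 4 7 9 2 6))^57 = (0 5 1 4 7 9 2 6)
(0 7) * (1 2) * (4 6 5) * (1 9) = (0 7)(1 2 9)(4 6 5) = [7, 2, 9, 3, 6, 4, 5, 0, 8, 1]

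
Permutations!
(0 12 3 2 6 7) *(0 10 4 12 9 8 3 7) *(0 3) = (0 9 8)(2 6 3)(4 12 7 10) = [9, 1, 6, 2, 12, 5, 3, 10, 0, 8, 4, 11, 7]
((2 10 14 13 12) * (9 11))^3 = ((2 10 14 13 12)(9 11))^3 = (2 13 10 12 14)(9 11)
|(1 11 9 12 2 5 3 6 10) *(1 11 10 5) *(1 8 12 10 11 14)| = |(1 11 9 10 14)(2 8 12)(3 6 5)| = 15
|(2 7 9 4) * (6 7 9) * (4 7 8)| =|(2 9 7 6 8 4)| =6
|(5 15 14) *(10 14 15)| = |(15)(5 10 14)| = 3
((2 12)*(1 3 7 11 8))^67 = (1 7 8 3 11)(2 12) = ((1 3 7 11 8)(2 12))^67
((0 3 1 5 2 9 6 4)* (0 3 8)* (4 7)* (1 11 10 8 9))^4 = ((0 9 6 7 4 3 11 10 8)(1 5 2))^4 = (0 4 8 7 10 6 11 9 3)(1 5 2)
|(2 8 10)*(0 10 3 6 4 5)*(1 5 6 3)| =6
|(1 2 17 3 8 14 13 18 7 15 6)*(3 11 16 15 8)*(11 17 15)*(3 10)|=|(1 2 15 6)(3 10)(7 8 14 13 18)(11 16)|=20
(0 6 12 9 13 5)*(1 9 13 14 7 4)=(0 6 12 13 5)(1 9 14 7 4)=[6, 9, 2, 3, 1, 0, 12, 4, 8, 14, 10, 11, 13, 5, 7]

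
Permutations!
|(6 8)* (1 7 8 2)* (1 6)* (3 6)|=3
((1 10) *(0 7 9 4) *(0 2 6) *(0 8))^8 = (10)(0 7 9 4 2 6 8)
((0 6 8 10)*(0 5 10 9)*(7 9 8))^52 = (10)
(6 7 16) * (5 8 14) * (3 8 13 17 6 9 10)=[0, 1, 2, 8, 4, 13, 7, 16, 14, 10, 3, 11, 12, 17, 5, 15, 9, 6]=(3 8 14 5 13 17 6 7 16 9 10)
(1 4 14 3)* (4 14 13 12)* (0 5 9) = (0 5 9)(1 14 3)(4 13 12) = [5, 14, 2, 1, 13, 9, 6, 7, 8, 0, 10, 11, 4, 12, 3]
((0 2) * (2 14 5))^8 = (14)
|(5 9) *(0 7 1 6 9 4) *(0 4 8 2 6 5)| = 8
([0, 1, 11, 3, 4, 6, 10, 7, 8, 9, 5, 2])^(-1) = (2 11)(5 10 6)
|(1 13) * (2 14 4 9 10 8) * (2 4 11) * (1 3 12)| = |(1 13 3 12)(2 14 11)(4 9 10 8)| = 12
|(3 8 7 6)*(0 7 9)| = 6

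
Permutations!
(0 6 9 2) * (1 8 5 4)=[6, 8, 0, 3, 1, 4, 9, 7, 5, 2]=(0 6 9 2)(1 8 5 4)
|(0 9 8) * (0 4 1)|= 5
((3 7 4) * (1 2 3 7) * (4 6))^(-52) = (1 3 2)(4 6 7)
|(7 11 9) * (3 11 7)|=3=|(3 11 9)|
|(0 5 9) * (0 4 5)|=3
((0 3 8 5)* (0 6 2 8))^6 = ((0 3)(2 8 5 6))^6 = (2 5)(6 8)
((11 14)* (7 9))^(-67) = ((7 9)(11 14))^(-67) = (7 9)(11 14)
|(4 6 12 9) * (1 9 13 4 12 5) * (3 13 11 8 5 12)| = 10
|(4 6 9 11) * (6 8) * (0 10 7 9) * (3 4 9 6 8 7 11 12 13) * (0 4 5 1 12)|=|(0 10 11 9)(1 12 13 3 5)(4 7 6)|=60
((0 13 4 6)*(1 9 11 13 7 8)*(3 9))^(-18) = (0 8 3 11 4)(1 9 13 6 7)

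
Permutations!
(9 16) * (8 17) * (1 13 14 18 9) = [0, 13, 2, 3, 4, 5, 6, 7, 17, 16, 10, 11, 12, 14, 18, 15, 1, 8, 9] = (1 13 14 18 9 16)(8 17)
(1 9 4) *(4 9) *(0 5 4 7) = (9)(0 5 4 1 7) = [5, 7, 2, 3, 1, 4, 6, 0, 8, 9]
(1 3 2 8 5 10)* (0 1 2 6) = (0 1 3 6)(2 8 5 10) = [1, 3, 8, 6, 4, 10, 0, 7, 5, 9, 2]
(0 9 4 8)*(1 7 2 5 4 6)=(0 9 6 1 7 2 5 4 8)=[9, 7, 5, 3, 8, 4, 1, 2, 0, 6]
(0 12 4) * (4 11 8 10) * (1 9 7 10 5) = (0 12 11 8 5 1 9 7 10 4) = [12, 9, 2, 3, 0, 1, 6, 10, 5, 7, 4, 8, 11]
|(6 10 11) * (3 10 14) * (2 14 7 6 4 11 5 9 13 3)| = |(2 14)(3 10 5 9 13)(4 11)(6 7)| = 10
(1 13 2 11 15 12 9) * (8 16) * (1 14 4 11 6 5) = (1 13 2 6 5)(4 11 15 12 9 14)(8 16) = [0, 13, 6, 3, 11, 1, 5, 7, 16, 14, 10, 15, 9, 2, 4, 12, 8]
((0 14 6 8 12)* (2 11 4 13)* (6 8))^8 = (14) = ((0 14 8 12)(2 11 4 13))^8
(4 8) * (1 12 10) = (1 12 10)(4 8) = [0, 12, 2, 3, 8, 5, 6, 7, 4, 9, 1, 11, 10]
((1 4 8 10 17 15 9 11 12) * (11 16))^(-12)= ((1 4 8 10 17 15 9 16 11 12))^(-12)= (1 11 9 17 8)(4 12 16 15 10)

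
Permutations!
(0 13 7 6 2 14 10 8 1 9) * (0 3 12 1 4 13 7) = (0 7 6 2 14 10 8 4 13)(1 9 3 12) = [7, 9, 14, 12, 13, 5, 2, 6, 4, 3, 8, 11, 1, 0, 10]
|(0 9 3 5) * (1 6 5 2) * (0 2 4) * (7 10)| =4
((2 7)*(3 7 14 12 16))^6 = (16)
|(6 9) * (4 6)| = |(4 6 9)| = 3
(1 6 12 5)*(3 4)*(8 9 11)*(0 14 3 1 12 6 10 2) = (0 14 3 4 1 10 2)(5 12)(8 9 11) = [14, 10, 0, 4, 1, 12, 6, 7, 9, 11, 2, 8, 5, 13, 3]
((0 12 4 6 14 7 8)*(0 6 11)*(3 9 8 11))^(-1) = (0 11 7 14 6 8 9 3 4 12)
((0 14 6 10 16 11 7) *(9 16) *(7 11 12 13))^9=(16)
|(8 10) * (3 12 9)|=6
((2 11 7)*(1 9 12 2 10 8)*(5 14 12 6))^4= (1 14 7 9 12 10 6 2 8 5 11)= ((1 9 6 5 14 12 2 11 7 10 8))^4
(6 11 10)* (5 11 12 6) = (5 11 10)(6 12) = [0, 1, 2, 3, 4, 11, 12, 7, 8, 9, 5, 10, 6]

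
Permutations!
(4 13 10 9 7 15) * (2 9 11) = (2 9 7 15 4 13 10 11) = [0, 1, 9, 3, 13, 5, 6, 15, 8, 7, 11, 2, 12, 10, 14, 4]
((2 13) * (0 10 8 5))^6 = ((0 10 8 5)(2 13))^6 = (13)(0 8)(5 10)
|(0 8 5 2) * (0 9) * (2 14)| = 6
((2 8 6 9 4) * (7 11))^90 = ((2 8 6 9 4)(7 11))^90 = (11)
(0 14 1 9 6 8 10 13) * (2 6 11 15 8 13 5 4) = [14, 9, 6, 3, 2, 4, 13, 7, 10, 11, 5, 15, 12, 0, 1, 8] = (0 14 1 9 11 15 8 10 5 4 2 6 13)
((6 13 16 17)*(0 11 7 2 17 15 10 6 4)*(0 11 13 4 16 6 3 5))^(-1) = ((0 13 6 4 11 7 2 17 16 15 10 3 5))^(-1) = (0 5 3 10 15 16 17 2 7 11 4 6 13)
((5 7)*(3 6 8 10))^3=(3 10 8 6)(5 7)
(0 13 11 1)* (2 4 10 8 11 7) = (0 13 7 2 4 10 8 11 1) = [13, 0, 4, 3, 10, 5, 6, 2, 11, 9, 8, 1, 12, 7]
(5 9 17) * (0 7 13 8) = (0 7 13 8)(5 9 17) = [7, 1, 2, 3, 4, 9, 6, 13, 0, 17, 10, 11, 12, 8, 14, 15, 16, 5]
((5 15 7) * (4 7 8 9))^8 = ((4 7 5 15 8 9))^8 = (4 5 8)(7 15 9)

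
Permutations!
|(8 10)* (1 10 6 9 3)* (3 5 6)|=12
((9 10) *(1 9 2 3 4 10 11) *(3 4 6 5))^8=(1 11 9)(2 10 4)(3 5 6)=((1 9 11)(2 4 10)(3 6 5))^8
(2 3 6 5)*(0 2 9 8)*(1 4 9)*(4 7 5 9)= [2, 7, 3, 6, 4, 1, 9, 5, 0, 8]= (0 2 3 6 9 8)(1 7 5)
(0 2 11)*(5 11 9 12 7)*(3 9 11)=(0 2 11)(3 9 12 7 5)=[2, 1, 11, 9, 4, 3, 6, 5, 8, 12, 10, 0, 7]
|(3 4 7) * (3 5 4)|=3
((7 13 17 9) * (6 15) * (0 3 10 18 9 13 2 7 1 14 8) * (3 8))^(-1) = (0 8)(1 9 18 10 3 14)(2 7)(6 15)(13 17)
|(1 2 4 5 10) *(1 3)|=6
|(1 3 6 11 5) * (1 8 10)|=7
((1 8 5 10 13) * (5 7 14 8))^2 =(1 10)(5 13)(7 8 14)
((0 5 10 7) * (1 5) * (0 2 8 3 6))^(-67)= (0 2 1 8 5 3 10 6 7)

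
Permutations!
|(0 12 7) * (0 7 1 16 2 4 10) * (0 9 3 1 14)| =|(0 12 14)(1 16 2 4 10 9 3)| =21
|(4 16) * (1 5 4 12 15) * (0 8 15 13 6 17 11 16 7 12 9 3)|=15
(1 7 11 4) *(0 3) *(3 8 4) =[8, 7, 2, 0, 1, 5, 6, 11, 4, 9, 10, 3] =(0 8 4 1 7 11 3)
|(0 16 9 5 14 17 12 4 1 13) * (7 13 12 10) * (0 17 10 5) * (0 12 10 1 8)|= 42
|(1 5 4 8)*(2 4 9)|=6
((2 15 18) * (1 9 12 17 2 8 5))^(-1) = (1 5 8 18 15 2 17 12 9)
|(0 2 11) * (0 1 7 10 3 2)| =6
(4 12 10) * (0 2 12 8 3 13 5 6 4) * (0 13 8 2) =(2 12 10 13 5 6 4)(3 8) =[0, 1, 12, 8, 2, 6, 4, 7, 3, 9, 13, 11, 10, 5]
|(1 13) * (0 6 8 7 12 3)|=|(0 6 8 7 12 3)(1 13)|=6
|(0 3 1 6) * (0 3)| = |(1 6 3)| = 3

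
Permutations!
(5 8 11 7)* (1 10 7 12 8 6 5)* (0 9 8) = (0 9 8 11 12)(1 10 7)(5 6) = [9, 10, 2, 3, 4, 6, 5, 1, 11, 8, 7, 12, 0]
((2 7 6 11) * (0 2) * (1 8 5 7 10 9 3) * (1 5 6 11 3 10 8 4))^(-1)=((0 2 8 6 3 5 7 11)(1 4)(9 10))^(-1)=(0 11 7 5 3 6 8 2)(1 4)(9 10)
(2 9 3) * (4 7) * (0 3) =(0 3 2 9)(4 7) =[3, 1, 9, 2, 7, 5, 6, 4, 8, 0]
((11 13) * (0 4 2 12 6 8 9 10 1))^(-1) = ((0 4 2 12 6 8 9 10 1)(11 13))^(-1) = (0 1 10 9 8 6 12 2 4)(11 13)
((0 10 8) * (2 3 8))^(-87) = (0 3 10 8 2)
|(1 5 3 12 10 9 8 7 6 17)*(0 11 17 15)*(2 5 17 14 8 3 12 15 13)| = 14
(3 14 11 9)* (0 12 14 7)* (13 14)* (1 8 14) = (0 12 13 1 8 14 11 9 3 7) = [12, 8, 2, 7, 4, 5, 6, 0, 14, 3, 10, 9, 13, 1, 11]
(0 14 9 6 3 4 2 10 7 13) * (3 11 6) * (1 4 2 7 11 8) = (0 14 9 3 2 10 11 6 8 1 4 7 13) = [14, 4, 10, 2, 7, 5, 8, 13, 1, 3, 11, 6, 12, 0, 9]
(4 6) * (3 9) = [0, 1, 2, 9, 6, 5, 4, 7, 8, 3] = (3 9)(4 6)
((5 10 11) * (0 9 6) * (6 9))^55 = (0 6)(5 10 11)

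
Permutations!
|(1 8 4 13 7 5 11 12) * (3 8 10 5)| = 5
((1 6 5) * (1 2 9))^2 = ((1 6 5 2 9))^2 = (1 5 9 6 2)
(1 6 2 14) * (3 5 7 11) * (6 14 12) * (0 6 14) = [6, 0, 12, 5, 4, 7, 2, 11, 8, 9, 10, 3, 14, 13, 1] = (0 6 2 12 14 1)(3 5 7 11)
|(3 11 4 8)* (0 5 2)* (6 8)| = 15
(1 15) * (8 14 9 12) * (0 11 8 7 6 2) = (0 11 8 14 9 12 7 6 2)(1 15) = [11, 15, 0, 3, 4, 5, 2, 6, 14, 12, 10, 8, 7, 13, 9, 1]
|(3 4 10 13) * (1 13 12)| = 6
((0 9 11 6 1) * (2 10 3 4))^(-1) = (0 1 6 11 9)(2 4 3 10)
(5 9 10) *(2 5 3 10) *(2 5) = (3 10)(5 9) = [0, 1, 2, 10, 4, 9, 6, 7, 8, 5, 3]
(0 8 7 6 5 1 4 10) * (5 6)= (0 8 7 5 1 4 10)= [8, 4, 2, 3, 10, 1, 6, 5, 7, 9, 0]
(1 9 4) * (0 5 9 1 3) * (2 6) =(0 5 9 4 3)(2 6) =[5, 1, 6, 0, 3, 9, 2, 7, 8, 4]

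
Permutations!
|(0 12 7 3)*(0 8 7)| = 6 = |(0 12)(3 8 7)|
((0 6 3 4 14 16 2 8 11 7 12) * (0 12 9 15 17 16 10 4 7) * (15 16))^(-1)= (0 11 8 2 16 9 7 3 6)(4 10 14)(15 17)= ((0 6 3 7 9 16 2 8 11)(4 14 10)(15 17))^(-1)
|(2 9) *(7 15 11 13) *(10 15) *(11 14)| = |(2 9)(7 10 15 14 11 13)| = 6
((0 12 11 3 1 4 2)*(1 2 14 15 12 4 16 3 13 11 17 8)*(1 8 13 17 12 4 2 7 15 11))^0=(17)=((0 2)(1 16 3 7 15 4 14 11 17 13))^0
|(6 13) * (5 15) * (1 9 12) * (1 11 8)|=10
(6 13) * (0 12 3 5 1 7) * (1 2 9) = (0 12 3 5 2 9 1 7)(6 13) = [12, 7, 9, 5, 4, 2, 13, 0, 8, 1, 10, 11, 3, 6]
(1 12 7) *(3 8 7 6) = (1 12 6 3 8 7) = [0, 12, 2, 8, 4, 5, 3, 1, 7, 9, 10, 11, 6]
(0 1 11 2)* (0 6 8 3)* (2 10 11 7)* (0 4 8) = (0 1 7 2 6)(3 4 8)(10 11) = [1, 7, 6, 4, 8, 5, 0, 2, 3, 9, 11, 10]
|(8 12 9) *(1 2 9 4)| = |(1 2 9 8 12 4)| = 6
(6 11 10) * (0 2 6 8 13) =(0 2 6 11 10 8 13) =[2, 1, 6, 3, 4, 5, 11, 7, 13, 9, 8, 10, 12, 0]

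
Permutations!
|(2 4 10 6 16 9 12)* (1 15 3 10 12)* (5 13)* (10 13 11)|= |(1 15 3 13 5 11 10 6 16 9)(2 4 12)|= 30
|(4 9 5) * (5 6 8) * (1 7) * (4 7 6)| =|(1 6 8 5 7)(4 9)| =10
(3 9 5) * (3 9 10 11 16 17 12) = [0, 1, 2, 10, 4, 9, 6, 7, 8, 5, 11, 16, 3, 13, 14, 15, 17, 12] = (3 10 11 16 17 12)(5 9)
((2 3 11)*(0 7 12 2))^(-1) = (0 11 3 2 12 7) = ((0 7 12 2 3 11))^(-1)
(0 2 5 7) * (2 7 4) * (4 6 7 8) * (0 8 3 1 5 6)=[3, 5, 6, 1, 2, 0, 7, 8, 4]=(0 3 1 5)(2 6 7 8 4)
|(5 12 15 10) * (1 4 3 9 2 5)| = 9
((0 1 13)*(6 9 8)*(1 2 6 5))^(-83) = ((0 2 6 9 8 5 1 13))^(-83) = (0 5 6 13 8 2 1 9)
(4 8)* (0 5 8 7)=(0 5 8 4 7)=[5, 1, 2, 3, 7, 8, 6, 0, 4]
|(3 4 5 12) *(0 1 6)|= 12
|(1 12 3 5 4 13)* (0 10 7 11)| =|(0 10 7 11)(1 12 3 5 4 13)| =12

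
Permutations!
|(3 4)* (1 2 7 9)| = |(1 2 7 9)(3 4)| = 4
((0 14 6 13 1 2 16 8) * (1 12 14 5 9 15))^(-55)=(0 5 9 15 1 2 16 8)(6 13 12 14)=((0 5 9 15 1 2 16 8)(6 13 12 14))^(-55)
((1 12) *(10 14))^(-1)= (1 12)(10 14)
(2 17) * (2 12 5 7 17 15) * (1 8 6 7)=[0, 8, 15, 3, 4, 1, 7, 17, 6, 9, 10, 11, 5, 13, 14, 2, 16, 12]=(1 8 6 7 17 12 5)(2 15)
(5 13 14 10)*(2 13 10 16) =(2 13 14 16)(5 10) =[0, 1, 13, 3, 4, 10, 6, 7, 8, 9, 5, 11, 12, 14, 16, 15, 2]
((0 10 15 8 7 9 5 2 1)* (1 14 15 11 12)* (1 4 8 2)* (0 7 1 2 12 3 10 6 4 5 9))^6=(2 14 15 12 5)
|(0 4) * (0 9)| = 3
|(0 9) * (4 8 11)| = 6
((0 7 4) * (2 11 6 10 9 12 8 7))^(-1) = (0 4 7 8 12 9 10 6 11 2)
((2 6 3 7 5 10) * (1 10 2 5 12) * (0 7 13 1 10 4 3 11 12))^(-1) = ((0 7)(1 4 3 13)(2 6 11 12 10 5))^(-1) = (0 7)(1 13 3 4)(2 5 10 12 11 6)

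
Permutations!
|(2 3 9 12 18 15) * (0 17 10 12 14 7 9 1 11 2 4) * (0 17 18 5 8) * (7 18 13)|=|(0 13 7 9 14 18 15 4 17 10 12 5 8)(1 11 2 3)|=52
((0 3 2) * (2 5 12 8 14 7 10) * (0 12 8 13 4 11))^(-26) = (0 4 12 10 14 5)(2 7 8 3 11 13)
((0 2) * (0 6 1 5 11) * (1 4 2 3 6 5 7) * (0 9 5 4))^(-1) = ((0 3 6)(1 7)(2 4)(5 11 9))^(-1) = (0 6 3)(1 7)(2 4)(5 9 11)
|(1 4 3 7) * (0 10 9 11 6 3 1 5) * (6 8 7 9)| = 18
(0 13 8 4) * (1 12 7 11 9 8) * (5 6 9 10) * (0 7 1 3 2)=[13, 12, 0, 2, 7, 6, 9, 11, 4, 8, 5, 10, 1, 3]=(0 13 3 2)(1 12)(4 7 11 10 5 6 9 8)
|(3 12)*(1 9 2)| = 6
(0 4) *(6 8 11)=[4, 1, 2, 3, 0, 5, 8, 7, 11, 9, 10, 6]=(0 4)(6 8 11)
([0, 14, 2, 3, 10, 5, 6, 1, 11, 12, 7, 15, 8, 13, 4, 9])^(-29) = [0, 14, 2, 3, 10, 5, 6, 1, 11, 12, 7, 15, 8, 13, 4, 9]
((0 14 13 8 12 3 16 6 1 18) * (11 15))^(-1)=(0 18 1 6 16 3 12 8 13 14)(11 15)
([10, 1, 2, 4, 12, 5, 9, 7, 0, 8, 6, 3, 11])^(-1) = (0 8 9 6 10)(3 11 12 4)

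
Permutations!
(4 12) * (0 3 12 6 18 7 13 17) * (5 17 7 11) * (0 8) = (0 3 12 4 6 18 11 5 17 8)(7 13) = [3, 1, 2, 12, 6, 17, 18, 13, 0, 9, 10, 5, 4, 7, 14, 15, 16, 8, 11]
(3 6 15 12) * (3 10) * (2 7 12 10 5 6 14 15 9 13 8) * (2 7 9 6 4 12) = (2 9 13 8 7)(3 14 15 10)(4 12 5) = [0, 1, 9, 14, 12, 4, 6, 2, 7, 13, 3, 11, 5, 8, 15, 10]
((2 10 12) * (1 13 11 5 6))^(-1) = ((1 13 11 5 6)(2 10 12))^(-1) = (1 6 5 11 13)(2 12 10)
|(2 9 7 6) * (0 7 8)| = 6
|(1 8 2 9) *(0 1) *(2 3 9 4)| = 10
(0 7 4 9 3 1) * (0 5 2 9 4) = (0 7)(1 5 2 9 3) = [7, 5, 9, 1, 4, 2, 6, 0, 8, 3]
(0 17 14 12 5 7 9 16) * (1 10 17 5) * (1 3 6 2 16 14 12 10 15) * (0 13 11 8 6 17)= (0 5 7 9 14 10)(1 15)(2 16 13 11 8 6)(3 17 12)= [5, 15, 16, 17, 4, 7, 2, 9, 6, 14, 0, 8, 3, 11, 10, 1, 13, 12]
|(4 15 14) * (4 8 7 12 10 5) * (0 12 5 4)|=|(0 12 10 4 15 14 8 7 5)|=9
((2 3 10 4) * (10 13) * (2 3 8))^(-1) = (2 8)(3 4 10 13)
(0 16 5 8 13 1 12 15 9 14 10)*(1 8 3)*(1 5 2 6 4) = (0 16 2 6 4 1 12 15 9 14 10)(3 5)(8 13) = [16, 12, 6, 5, 1, 3, 4, 7, 13, 14, 0, 11, 15, 8, 10, 9, 2]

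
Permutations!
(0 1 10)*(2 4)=(0 1 10)(2 4)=[1, 10, 4, 3, 2, 5, 6, 7, 8, 9, 0]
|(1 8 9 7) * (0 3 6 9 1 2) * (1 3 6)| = 15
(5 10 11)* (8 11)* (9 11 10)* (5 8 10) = (5 9 11 8) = [0, 1, 2, 3, 4, 9, 6, 7, 5, 11, 10, 8]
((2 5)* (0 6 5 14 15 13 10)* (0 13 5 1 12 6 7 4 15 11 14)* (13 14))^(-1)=(0 2 5 15 4 7)(1 6 12)(10 13 11 14)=((0 7 4 15 5 2)(1 12 6)(10 14 11 13))^(-1)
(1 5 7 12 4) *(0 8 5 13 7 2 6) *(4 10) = (0 8 5 2 6)(1 13 7 12 10 4) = [8, 13, 6, 3, 1, 2, 0, 12, 5, 9, 4, 11, 10, 7]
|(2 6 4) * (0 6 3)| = |(0 6 4 2 3)| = 5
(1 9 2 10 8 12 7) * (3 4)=(1 9 2 10 8 12 7)(3 4)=[0, 9, 10, 4, 3, 5, 6, 1, 12, 2, 8, 11, 7]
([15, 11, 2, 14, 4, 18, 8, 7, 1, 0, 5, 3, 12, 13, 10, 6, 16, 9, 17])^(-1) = (0 9 17 18 5 10 14 3 11 1 8 6 15)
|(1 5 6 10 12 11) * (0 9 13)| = |(0 9 13)(1 5 6 10 12 11)| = 6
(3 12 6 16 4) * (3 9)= (3 12 6 16 4 9)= [0, 1, 2, 12, 9, 5, 16, 7, 8, 3, 10, 11, 6, 13, 14, 15, 4]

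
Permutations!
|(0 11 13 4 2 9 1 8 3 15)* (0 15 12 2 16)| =30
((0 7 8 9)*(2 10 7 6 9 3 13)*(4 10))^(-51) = ((0 6 9)(2 4 10 7 8 3 13))^(-51) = (2 3 7 4 13 8 10)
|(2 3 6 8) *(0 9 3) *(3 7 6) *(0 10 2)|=|(0 9 7 6 8)(2 10)|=10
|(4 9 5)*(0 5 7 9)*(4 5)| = 2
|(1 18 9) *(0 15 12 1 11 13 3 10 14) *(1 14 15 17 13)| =|(0 17 13 3 10 15 12 14)(1 18 9 11)| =8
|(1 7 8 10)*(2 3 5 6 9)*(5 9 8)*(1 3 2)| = 8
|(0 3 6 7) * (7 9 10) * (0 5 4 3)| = |(3 6 9 10 7 5 4)| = 7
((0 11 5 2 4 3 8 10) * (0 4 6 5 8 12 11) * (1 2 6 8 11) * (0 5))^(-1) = ((0 5 6)(1 2 8 10 4 3 12))^(-1) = (0 6 5)(1 12 3 4 10 8 2)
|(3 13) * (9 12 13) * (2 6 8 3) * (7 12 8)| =15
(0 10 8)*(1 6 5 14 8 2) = (0 10 2 1 6 5 14 8) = [10, 6, 1, 3, 4, 14, 5, 7, 0, 9, 2, 11, 12, 13, 8]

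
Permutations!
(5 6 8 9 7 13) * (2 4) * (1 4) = [0, 4, 1, 3, 2, 6, 8, 13, 9, 7, 10, 11, 12, 5] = (1 4 2)(5 6 8 9 7 13)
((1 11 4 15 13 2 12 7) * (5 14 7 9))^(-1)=(1 7 14 5 9 12 2 13 15 4 11)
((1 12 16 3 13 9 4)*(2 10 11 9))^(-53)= ((1 12 16 3 13 2 10 11 9 4))^(-53)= (1 11 13 12 9 2 16 4 10 3)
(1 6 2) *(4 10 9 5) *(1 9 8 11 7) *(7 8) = (1 6 2 9 5 4 10 7)(8 11) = [0, 6, 9, 3, 10, 4, 2, 1, 11, 5, 7, 8]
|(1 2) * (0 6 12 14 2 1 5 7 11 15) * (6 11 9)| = 21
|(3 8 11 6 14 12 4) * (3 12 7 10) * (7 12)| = |(3 8 11 6 14 12 4 7 10)| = 9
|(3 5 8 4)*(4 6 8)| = |(3 5 4)(6 8)| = 6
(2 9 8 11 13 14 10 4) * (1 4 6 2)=[0, 4, 9, 3, 1, 5, 2, 7, 11, 8, 6, 13, 12, 14, 10]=(1 4)(2 9 8 11 13 14 10 6)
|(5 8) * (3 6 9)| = |(3 6 9)(5 8)| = 6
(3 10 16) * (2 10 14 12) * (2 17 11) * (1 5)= (1 5)(2 10 16 3 14 12 17 11)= [0, 5, 10, 14, 4, 1, 6, 7, 8, 9, 16, 2, 17, 13, 12, 15, 3, 11]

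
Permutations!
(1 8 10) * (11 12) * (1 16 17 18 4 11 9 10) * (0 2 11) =(0 2 11 12 9 10 16 17 18 4)(1 8) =[2, 8, 11, 3, 0, 5, 6, 7, 1, 10, 16, 12, 9, 13, 14, 15, 17, 18, 4]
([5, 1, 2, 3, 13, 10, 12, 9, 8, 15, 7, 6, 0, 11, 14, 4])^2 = [10, 1, 2, 3, 11, 7, 0, 15, 8, 4, 9, 12, 5, 6, 14, 13]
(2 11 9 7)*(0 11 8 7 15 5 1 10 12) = (0 11 9 15 5 1 10 12)(2 8 7) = [11, 10, 8, 3, 4, 1, 6, 2, 7, 15, 12, 9, 0, 13, 14, 5]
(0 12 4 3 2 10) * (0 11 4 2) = (0 12 2 10 11 4 3) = [12, 1, 10, 0, 3, 5, 6, 7, 8, 9, 11, 4, 2]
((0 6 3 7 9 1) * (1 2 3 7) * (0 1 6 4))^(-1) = (0 4)(2 9 7 6 3)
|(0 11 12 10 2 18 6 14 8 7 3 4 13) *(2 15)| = 14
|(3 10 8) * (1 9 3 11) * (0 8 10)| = |(0 8 11 1 9 3)| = 6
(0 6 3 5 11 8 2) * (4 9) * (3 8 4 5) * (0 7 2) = [6, 1, 7, 3, 9, 11, 8, 2, 0, 5, 10, 4] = (0 6 8)(2 7)(4 9 5 11)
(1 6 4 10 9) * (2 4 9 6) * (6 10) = (10)(1 2 4 6 9) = [0, 2, 4, 3, 6, 5, 9, 7, 8, 1, 10]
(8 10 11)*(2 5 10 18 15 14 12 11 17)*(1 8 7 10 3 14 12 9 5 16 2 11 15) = (1 8 18)(2 16)(3 14 9 5)(7 10 17 11)(12 15) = [0, 8, 16, 14, 4, 3, 6, 10, 18, 5, 17, 7, 15, 13, 9, 12, 2, 11, 1]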